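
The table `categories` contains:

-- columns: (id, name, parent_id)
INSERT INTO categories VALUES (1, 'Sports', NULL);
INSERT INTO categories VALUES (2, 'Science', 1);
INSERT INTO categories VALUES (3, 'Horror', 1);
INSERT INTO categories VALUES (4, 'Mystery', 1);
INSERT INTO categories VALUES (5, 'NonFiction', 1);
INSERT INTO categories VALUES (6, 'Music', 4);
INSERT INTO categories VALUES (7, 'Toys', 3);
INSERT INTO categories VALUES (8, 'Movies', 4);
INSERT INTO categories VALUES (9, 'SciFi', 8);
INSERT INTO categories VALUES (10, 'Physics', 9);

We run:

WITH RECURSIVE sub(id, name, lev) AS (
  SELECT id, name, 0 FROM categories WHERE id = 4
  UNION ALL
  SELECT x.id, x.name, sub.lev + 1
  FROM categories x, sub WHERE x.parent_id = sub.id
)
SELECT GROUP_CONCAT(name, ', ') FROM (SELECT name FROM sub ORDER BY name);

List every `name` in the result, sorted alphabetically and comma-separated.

Movies, Music, Mystery, Physics, SciFi

Base: id=4 (Mystery) at lev 0.
Iteration 1: rows with parent_id in {4} -> Music (id 6, lev 1), Movies (id 8, lev 1).
Iteration 2: rows with parent_id in {6,8} -> SciFi (id 9, lev 2).
Iteration 3: rows with parent_id in {9} -> Physics (id 10, lev 3).
Iteration 4: no rows with parent_id in {10}; recursion stops.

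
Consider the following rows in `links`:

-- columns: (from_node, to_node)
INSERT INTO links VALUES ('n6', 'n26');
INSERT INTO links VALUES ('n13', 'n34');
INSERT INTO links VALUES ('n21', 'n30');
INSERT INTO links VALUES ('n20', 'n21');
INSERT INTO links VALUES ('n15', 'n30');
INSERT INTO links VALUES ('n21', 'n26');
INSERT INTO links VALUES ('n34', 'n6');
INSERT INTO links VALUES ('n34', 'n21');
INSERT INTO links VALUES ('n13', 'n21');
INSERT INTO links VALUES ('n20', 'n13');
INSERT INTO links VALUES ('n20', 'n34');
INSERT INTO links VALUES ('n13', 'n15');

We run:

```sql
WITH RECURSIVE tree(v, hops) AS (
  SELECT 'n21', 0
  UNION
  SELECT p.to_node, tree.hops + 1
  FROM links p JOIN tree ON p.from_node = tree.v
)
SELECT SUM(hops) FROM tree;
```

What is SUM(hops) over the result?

Base: (n21, hops=0).
Iteration 1: edges from {n21} -> (n26, hops=1), (n30, hops=1).
Iteration 2: no outgoing edges from {n26,n30}; recursion stops.
SUM(hops) = 0 + 1 + 1 = 2.

2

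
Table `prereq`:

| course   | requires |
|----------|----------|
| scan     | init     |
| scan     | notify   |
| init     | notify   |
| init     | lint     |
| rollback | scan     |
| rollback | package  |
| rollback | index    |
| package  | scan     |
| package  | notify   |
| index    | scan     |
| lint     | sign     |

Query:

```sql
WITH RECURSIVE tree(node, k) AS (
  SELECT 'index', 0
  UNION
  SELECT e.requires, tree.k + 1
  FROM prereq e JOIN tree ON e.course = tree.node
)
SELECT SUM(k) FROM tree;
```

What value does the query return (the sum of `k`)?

15

Base: (index, k=0).
Iteration 1: edges from {index} -> (scan, k=1).
Iteration 2: edges from {scan} -> (init, k=2), (notify, k=2).
Iteration 3: edges from {init,notify} -> (lint, k=3), (notify, k=3).
Iteration 4: edges from {lint,notify} -> (sign, k=4).
Iteration 5: no outgoing edges from {sign}; recursion stops.
SUM(k) = 0 + 1 + 2 + 2 + 3 + 3 + 4 = 15.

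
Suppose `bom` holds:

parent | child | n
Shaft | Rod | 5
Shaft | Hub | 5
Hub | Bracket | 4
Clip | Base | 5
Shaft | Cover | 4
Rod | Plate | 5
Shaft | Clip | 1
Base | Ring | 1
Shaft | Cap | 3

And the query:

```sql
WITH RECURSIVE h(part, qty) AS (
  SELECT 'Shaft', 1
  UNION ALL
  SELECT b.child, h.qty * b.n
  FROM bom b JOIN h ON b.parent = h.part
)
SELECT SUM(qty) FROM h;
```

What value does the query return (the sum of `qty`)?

Base: (Shaft, qty=1).
Iteration 1: components of {Shaft} -> Cap = 1*3 = 3, Clip = 1*1 = 1, Cover = 1*4 = 4, Hub = 1*5 = 5, Rod = 1*5 = 5.
Iteration 2: components of {Cap,Clip,Cover,Hub,Rod} -> Base = 1*5 = 5, Bracket = 5*4 = 20, Plate = 5*5 = 25.
Iteration 3: components of {Base,Bracket,Plate} -> Ring = 5*1 = 5.
Iteration 4: no further components; recursion stops.
SUM(qty) = 1 + 3 + 1 + 5 + 5 + 4 + 5 + 25 + 20 + 5 = 74.

74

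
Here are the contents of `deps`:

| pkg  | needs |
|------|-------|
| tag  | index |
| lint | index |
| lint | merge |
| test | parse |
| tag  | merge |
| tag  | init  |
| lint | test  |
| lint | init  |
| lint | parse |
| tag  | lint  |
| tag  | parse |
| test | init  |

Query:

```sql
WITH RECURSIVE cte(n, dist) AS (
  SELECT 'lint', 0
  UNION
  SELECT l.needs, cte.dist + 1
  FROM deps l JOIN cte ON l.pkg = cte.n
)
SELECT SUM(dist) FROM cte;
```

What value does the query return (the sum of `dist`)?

9

Base: (lint, dist=0).
Iteration 1: edges from {lint} -> (index, dist=1), (init, dist=1), (merge, dist=1), (parse, dist=1), (test, dist=1).
Iteration 2: edges from {index,init,merge,parse,test} -> (init, dist=2), (parse, dist=2).
Iteration 3: no outgoing edges from {init,parse}; recursion stops.
SUM(dist) = 0 + 1 + 1 + 1 + 1 + 1 + 2 + 2 = 9.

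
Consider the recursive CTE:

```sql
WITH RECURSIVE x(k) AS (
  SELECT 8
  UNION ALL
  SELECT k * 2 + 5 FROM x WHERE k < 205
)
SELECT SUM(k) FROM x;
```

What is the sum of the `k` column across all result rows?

Base: k=8.
Iteration 1: 8 < 205 holds -> k = 8 * 2 + 5 = 21.
Iteration 2: 21 < 205 holds -> k = 21 * 2 + 5 = 47.
Iteration 3: 47 < 205 holds -> k = 47 * 2 + 5 = 99.
Iteration 4: 99 < 205 holds -> k = 99 * 2 + 5 = 203.
Iteration 5: 203 < 205 holds -> k = 203 * 2 + 5 = 411.
Iteration 6: 411 < 205 fails; recursion stops.
SUM(k) = 8 + 21 + 47 + 99 + 203 + 411 = 789.

789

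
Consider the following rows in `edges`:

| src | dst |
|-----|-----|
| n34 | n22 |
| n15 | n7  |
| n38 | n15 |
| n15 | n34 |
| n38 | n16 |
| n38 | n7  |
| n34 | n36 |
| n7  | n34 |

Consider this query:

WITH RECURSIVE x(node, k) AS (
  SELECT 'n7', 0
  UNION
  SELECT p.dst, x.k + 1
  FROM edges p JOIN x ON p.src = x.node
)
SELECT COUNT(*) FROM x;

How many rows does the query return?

4

Base: (n7, k=0).
Iteration 1: edges from {n7} -> (n34, k=1).
Iteration 2: edges from {n34} -> (n22, k=2), (n36, k=2).
Iteration 3: no outgoing edges from {n22,n36}; recursion stops.
Total rows emitted: 4.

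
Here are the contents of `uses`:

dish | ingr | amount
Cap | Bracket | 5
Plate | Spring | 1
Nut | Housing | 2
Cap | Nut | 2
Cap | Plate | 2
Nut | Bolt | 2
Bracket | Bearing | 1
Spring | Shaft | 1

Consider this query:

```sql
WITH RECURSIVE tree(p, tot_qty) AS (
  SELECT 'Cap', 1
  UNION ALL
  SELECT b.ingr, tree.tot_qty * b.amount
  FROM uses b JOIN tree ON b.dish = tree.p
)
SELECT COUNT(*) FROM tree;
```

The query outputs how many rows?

Base: (Cap, tot_qty=1).
Iteration 1: components of {Cap} -> Bracket = 1*5 = 5, Nut = 1*2 = 2, Plate = 1*2 = 2.
Iteration 2: components of {Bracket,Nut,Plate} -> Bearing = 5*1 = 5, Bolt = 2*2 = 4, Housing = 2*2 = 4, Spring = 2*1 = 2.
Iteration 3: components of {Bearing,Bolt,Housing,Spring} -> Shaft = 2*1 = 2.
Iteration 4: no further components; recursion stops.
Total rows emitted: 9.

9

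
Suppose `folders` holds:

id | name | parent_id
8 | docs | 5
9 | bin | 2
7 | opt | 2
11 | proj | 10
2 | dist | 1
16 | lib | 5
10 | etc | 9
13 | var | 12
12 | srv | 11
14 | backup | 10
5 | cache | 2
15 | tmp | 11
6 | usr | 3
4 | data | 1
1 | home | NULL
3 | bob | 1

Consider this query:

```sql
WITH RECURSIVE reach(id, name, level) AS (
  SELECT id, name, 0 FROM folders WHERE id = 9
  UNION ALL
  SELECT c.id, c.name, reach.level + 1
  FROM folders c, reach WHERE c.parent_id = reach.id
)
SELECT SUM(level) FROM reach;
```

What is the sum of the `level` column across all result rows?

15

Base: id=9 (bin) at level 0.
Iteration 1: rows with parent_id in {9} -> etc (id 10, level 1).
Iteration 2: rows with parent_id in {10} -> proj (id 11, level 2), backup (id 14, level 2).
Iteration 3: rows with parent_id in {11,14} -> srv (id 12, level 3), tmp (id 15, level 3).
Iteration 4: rows with parent_id in {12,15} -> var (id 13, level 4).
Iteration 5: no rows with parent_id in {13}; recursion stops.
SUM(level) = 0 + 1 + 2 + 2 + 3 + 3 + 4 = 15.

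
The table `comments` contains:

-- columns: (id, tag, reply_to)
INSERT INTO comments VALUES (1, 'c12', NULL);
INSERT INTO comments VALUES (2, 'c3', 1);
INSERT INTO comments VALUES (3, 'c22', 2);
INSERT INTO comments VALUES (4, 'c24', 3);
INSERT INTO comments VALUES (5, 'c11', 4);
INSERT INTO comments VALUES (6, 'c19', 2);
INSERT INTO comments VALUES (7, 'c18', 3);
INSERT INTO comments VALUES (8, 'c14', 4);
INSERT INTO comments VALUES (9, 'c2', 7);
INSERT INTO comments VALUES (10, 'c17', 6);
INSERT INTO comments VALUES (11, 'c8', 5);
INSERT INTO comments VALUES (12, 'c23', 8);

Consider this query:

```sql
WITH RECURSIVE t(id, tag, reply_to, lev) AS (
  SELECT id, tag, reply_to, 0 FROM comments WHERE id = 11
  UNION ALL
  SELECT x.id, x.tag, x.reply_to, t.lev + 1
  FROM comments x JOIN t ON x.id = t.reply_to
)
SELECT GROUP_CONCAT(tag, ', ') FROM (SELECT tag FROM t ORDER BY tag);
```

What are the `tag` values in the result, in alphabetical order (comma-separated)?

Base: id=11 (c8), reply_to=5, lev 0.
Iteration 1: join on id=5 -> c11 (id 5, reply_to=4, lev 1).
Iteration 2: join on id=4 -> c24 (id 4, reply_to=3, lev 2).
Iteration 3: join on id=3 -> c22 (id 3, reply_to=2, lev 3).
Iteration 4: join on id=2 -> c3 (id 2, reply_to=1, lev 4).
Iteration 5: join on id=1 -> c12 (id 1, reply_to=NULL, lev 5).
Iteration 6: reply_to is NULL; no match; recursion stops.

c11, c12, c22, c24, c3, c8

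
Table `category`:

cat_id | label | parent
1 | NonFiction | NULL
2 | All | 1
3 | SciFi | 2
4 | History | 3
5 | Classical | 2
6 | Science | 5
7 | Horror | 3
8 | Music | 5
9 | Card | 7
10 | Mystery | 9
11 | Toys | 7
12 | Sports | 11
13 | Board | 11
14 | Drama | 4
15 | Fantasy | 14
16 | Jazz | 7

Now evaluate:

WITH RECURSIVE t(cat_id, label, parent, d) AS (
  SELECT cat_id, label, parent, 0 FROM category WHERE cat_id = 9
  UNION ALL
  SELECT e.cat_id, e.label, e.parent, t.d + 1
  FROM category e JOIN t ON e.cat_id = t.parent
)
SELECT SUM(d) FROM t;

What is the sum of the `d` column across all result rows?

Base: cat_id=9 (Card), parent=7, d 0.
Iteration 1: join on cat_id=7 -> Horror (id 7, parent=3, d 1).
Iteration 2: join on cat_id=3 -> SciFi (id 3, parent=2, d 2).
Iteration 3: join on cat_id=2 -> All (id 2, parent=1, d 3).
Iteration 4: join on cat_id=1 -> NonFiction (id 1, parent=NULL, d 4).
Iteration 5: parent is NULL; no match; recursion stops.
SUM(d) = 0 + 1 + 2 + 3 + 4 = 10.

10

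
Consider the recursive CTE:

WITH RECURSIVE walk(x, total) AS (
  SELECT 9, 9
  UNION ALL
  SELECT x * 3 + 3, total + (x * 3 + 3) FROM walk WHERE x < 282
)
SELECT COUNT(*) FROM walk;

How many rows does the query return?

4

Base: x=9, total=9.
Iteration 1: 9 < 282 holds -> x = 9 * 3 + 3 = 30, total = 9 + 30 = 39.
Iteration 2: 30 < 282 holds -> x = 30 * 3 + 3 = 93, total = 39 + 93 = 132.
Iteration 3: 93 < 282 holds -> x = 93 * 3 + 3 = 282, total = 132 + 282 = 414.
Iteration 4: 282 < 282 fails; recursion stops.
Total rows emitted: 4.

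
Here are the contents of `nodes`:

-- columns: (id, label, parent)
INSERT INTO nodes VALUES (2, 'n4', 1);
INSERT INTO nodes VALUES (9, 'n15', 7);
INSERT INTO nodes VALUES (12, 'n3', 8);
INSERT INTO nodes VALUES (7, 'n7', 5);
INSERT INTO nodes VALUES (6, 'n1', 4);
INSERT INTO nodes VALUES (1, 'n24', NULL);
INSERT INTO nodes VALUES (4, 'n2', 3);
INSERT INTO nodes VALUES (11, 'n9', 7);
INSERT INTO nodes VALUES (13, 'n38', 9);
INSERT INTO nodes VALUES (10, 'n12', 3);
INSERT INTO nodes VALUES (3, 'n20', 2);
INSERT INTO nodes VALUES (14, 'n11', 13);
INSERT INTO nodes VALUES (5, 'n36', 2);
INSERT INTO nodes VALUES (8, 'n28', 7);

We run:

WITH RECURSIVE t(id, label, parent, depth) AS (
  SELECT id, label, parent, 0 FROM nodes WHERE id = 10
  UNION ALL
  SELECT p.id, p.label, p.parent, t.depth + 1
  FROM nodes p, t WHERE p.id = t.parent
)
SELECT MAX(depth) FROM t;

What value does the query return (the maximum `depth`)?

3

Base: id=10 (n12), parent=3, depth 0.
Iteration 1: join on id=3 -> n20 (id 3, parent=2, depth 1).
Iteration 2: join on id=2 -> n4 (id 2, parent=1, depth 2).
Iteration 3: join on id=1 -> n24 (id 1, parent=NULL, depth 3).
Iteration 4: parent is NULL; no match; recursion stops.
depth values: 0, 1, 2, 3; the maximum is 3.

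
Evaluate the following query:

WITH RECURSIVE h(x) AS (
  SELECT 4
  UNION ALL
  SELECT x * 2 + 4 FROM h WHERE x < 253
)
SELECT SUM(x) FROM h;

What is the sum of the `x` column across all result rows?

988

Base: x=4.
Iteration 1: 4 < 253 holds -> x = 4 * 2 + 4 = 12.
Iteration 2: 12 < 253 holds -> x = 12 * 2 + 4 = 28.
Iteration 3: 28 < 253 holds -> x = 28 * 2 + 4 = 60.
Iteration 4: 60 < 253 holds -> x = 60 * 2 + 4 = 124.
Iteration 5: 124 < 253 holds -> x = 124 * 2 + 4 = 252.
Iteration 6: 252 < 253 holds -> x = 252 * 2 + 4 = 508.
Iteration 7: 508 < 253 fails; recursion stops.
SUM(x) = 4 + 12 + 28 + 60 + 124 + 252 + 508 = 988.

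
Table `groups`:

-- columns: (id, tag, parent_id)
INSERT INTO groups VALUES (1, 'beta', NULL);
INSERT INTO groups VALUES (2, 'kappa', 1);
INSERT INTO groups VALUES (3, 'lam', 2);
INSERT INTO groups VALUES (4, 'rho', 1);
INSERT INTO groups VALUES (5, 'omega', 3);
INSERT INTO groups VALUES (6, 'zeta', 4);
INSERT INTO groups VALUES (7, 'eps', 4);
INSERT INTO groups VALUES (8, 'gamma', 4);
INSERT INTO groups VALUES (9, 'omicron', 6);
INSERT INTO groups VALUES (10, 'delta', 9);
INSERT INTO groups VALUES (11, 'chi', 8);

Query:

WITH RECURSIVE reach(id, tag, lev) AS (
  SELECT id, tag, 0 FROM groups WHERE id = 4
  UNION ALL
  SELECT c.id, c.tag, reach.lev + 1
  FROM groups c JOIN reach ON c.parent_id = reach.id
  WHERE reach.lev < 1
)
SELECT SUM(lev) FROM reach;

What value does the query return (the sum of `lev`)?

3

Base: id=4 (rho) at lev 0.
Iteration 1: rows with parent_id in {4} -> zeta (id 6, lev 1), eps (id 7, lev 1), gamma (id 8, lev 1).
Iteration 2: lev < 1 fails for all current rows; recursion stops.
SUM(lev) = 0 + 1 + 1 + 1 = 3.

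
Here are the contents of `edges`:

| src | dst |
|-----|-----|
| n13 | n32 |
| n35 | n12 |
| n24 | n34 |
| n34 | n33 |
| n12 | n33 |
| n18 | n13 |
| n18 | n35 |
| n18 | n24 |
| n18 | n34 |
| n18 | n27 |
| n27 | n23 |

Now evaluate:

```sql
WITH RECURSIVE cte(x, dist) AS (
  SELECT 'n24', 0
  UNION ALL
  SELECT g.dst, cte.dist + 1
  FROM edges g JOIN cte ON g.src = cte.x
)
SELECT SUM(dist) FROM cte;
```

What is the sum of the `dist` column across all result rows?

Base: (n24, dist=0).
Iteration 1: edges from {n24} -> (n34, dist=1).
Iteration 2: edges from {n34} -> (n33, dist=2).
Iteration 3: no outgoing edges from {n33}; recursion stops.
SUM(dist) = 0 + 1 + 2 = 3.

3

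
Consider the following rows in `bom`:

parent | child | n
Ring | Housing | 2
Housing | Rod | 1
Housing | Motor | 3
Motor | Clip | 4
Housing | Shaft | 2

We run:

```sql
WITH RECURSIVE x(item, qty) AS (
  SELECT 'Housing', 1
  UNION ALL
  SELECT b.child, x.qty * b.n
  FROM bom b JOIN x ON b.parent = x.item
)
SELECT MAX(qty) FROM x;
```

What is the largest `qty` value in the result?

12

Base: (Housing, qty=1).
Iteration 1: components of {Housing} -> Motor = 1*3 = 3, Rod = 1*1 = 1, Shaft = 1*2 = 2.
Iteration 2: components of {Motor,Rod,Shaft} -> Clip = 3*4 = 12.
Iteration 3: no further components; recursion stops.
qty values: 1, 1, 3, 2, 12; the maximum is 12.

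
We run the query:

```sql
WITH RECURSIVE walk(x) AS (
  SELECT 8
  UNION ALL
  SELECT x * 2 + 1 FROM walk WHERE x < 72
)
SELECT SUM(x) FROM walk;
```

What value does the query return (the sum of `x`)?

Base: x=8.
Iteration 1: 8 < 72 holds -> x = 8 * 2 + 1 = 17.
Iteration 2: 17 < 72 holds -> x = 17 * 2 + 1 = 35.
Iteration 3: 35 < 72 holds -> x = 35 * 2 + 1 = 71.
Iteration 4: 71 < 72 holds -> x = 71 * 2 + 1 = 143.
Iteration 5: 143 < 72 fails; recursion stops.
SUM(x) = 8 + 17 + 35 + 71 + 143 = 274.

274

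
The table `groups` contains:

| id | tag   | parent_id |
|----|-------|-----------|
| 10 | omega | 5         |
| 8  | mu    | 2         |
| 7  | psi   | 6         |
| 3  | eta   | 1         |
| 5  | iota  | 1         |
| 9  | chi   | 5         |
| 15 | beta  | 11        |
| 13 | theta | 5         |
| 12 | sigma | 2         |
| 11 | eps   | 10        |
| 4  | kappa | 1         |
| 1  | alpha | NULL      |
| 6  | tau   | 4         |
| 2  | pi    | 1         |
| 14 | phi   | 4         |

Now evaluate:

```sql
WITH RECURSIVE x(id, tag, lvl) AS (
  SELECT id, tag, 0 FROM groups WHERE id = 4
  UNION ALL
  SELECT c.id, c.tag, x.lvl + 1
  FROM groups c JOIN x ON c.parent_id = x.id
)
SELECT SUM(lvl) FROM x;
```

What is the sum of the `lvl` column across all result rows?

Base: id=4 (kappa) at lvl 0.
Iteration 1: rows with parent_id in {4} -> tau (id 6, lvl 1), phi (id 14, lvl 1).
Iteration 2: rows with parent_id in {6,14} -> psi (id 7, lvl 2).
Iteration 3: no rows with parent_id in {7}; recursion stops.
SUM(lvl) = 0 + 1 + 1 + 2 = 4.

4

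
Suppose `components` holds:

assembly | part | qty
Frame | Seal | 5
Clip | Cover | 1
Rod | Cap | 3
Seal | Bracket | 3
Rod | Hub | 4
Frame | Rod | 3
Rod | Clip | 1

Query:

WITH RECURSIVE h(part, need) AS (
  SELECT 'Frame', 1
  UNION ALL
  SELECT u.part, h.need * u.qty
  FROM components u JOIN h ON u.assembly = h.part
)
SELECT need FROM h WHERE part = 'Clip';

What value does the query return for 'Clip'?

Base: (Frame, need=1).
Iteration 1: components of {Frame} -> Rod = 1*3 = 3, Seal = 1*5 = 5.
Iteration 2: components of {Rod,Seal} -> Bracket = 5*3 = 15, Cap = 3*3 = 9, Clip = 3*1 = 3, Hub = 3*4 = 12.
Iteration 3: components of {Bracket,Cap,Clip,Hub} -> Cover = 3*1 = 3.
Iteration 4: no further components; recursion stops.

3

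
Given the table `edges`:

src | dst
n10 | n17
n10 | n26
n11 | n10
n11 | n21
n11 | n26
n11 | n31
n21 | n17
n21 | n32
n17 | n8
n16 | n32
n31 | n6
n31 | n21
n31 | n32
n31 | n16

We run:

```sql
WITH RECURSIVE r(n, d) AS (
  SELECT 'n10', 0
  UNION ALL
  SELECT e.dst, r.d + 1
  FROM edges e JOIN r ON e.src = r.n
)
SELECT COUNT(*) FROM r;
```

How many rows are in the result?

Base: (n10, d=0).
Iteration 1: edges from {n10} -> (n17, d=1), (n26, d=1).
Iteration 2: edges from {n17,n26} -> (n8, d=2).
Iteration 3: no outgoing edges from {n8}; recursion stops.
Total rows emitted: 4.

4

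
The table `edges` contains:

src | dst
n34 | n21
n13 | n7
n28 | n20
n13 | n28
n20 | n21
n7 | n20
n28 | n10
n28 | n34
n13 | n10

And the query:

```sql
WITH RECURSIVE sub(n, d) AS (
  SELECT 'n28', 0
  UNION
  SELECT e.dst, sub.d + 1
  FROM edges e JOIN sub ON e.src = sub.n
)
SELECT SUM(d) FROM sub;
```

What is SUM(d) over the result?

5

Base: (n28, d=0).
Iteration 1: edges from {n28} -> (n10, d=1), (n20, d=1), (n34, d=1).
Iteration 2: edges from {n10,n20,n34} -> (n21, d=2). [UNION drops 1 duplicate row(s)]
Iteration 3: no outgoing edges from {n21}; recursion stops.
SUM(d) = 0 + 1 + 1 + 1 + 2 = 5.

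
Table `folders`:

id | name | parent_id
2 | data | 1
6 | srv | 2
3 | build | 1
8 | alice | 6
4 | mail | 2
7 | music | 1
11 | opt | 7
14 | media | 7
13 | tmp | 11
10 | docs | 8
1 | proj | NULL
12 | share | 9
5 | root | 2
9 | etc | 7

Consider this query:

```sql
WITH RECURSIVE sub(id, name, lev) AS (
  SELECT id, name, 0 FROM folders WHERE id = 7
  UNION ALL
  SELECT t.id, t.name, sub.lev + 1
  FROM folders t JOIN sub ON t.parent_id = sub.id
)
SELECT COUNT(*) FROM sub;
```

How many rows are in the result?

6

Base: id=7 (music) at lev 0.
Iteration 1: rows with parent_id in {7} -> etc (id 9, lev 1), opt (id 11, lev 1), media (id 14, lev 1).
Iteration 2: rows with parent_id in {9,11,14} -> share (id 12, lev 2), tmp (id 13, lev 2).
Iteration 3: no rows with parent_id in {12,13}; recursion stops.
Total rows emitted: 6.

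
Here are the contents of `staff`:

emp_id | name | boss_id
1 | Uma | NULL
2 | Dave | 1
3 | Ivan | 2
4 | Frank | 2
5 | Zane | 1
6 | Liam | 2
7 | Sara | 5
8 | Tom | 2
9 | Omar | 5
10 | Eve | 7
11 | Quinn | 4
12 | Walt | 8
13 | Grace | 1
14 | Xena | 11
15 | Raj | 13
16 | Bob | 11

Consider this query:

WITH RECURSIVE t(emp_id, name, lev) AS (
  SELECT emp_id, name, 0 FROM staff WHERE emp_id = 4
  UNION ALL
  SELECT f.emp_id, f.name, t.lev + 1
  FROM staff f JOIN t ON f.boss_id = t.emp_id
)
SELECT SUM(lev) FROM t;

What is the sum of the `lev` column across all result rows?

Base: emp_id=4 (Frank) at lev 0.
Iteration 1: rows with boss_id in {4} -> Quinn (id 11, lev 1).
Iteration 2: rows with boss_id in {11} -> Xena (id 14, lev 2), Bob (id 16, lev 2).
Iteration 3: no rows with boss_id in {14,16}; recursion stops.
SUM(lev) = 0 + 1 + 2 + 2 = 5.

5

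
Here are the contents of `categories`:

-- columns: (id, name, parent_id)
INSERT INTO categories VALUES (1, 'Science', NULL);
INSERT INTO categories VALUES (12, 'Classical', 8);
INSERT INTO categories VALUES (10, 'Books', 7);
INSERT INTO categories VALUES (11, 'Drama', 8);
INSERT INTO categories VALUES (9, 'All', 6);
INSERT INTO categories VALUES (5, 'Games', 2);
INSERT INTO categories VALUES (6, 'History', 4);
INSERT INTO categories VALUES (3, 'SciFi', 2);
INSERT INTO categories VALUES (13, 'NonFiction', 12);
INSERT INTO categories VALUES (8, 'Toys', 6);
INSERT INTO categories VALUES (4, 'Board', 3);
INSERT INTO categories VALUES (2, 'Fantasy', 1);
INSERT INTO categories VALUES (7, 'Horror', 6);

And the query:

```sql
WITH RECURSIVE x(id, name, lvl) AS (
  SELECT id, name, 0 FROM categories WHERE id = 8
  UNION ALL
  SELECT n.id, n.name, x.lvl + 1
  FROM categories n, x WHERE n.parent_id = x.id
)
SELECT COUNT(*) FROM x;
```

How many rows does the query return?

4

Base: id=8 (Toys) at lvl 0.
Iteration 1: rows with parent_id in {8} -> Drama (id 11, lvl 1), Classical (id 12, lvl 1).
Iteration 2: rows with parent_id in {11,12} -> NonFiction (id 13, lvl 2).
Iteration 3: no rows with parent_id in {13}; recursion stops.
Total rows emitted: 4.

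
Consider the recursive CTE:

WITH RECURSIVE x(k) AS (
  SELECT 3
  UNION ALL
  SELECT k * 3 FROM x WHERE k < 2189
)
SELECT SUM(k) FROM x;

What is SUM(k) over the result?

Base: k=3.
Iteration 1: 3 < 2189 holds -> k = 3 * 3 = 9.
Iteration 2: 9 < 2189 holds -> k = 9 * 3 = 27.
Iteration 3: 27 < 2189 holds -> k = 27 * 3 = 81.
Iteration 4: 81 < 2189 holds -> k = 81 * 3 = 243.
Iteration 5: 243 < 2189 holds -> k = 243 * 3 = 729.
Iteration 6: 729 < 2189 holds -> k = 729 * 3 = 2187.
Iteration 7: 2187 < 2189 holds -> k = 2187 * 3 = 6561.
Iteration 8: 6561 < 2189 fails; recursion stops.
SUM(k) = 3 + 9 + 27 + 81 + 243 + 729 + 2187 + 6561 = 9840.

9840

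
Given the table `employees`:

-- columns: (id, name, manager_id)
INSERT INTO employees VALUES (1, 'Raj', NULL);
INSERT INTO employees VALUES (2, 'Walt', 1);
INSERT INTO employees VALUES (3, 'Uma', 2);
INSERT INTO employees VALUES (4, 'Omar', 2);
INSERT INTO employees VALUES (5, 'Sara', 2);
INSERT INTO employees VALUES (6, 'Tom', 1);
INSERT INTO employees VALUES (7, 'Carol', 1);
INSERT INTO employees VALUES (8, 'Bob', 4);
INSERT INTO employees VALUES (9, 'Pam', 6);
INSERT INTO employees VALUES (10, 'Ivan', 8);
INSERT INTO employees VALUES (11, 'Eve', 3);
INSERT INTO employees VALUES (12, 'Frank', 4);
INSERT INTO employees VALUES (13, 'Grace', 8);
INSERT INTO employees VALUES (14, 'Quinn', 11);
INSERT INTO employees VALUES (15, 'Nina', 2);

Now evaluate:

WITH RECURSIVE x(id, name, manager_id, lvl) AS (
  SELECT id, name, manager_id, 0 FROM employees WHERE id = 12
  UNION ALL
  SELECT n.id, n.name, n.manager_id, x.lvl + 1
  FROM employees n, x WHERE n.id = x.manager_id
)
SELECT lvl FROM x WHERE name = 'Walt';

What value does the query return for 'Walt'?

2

Base: id=12 (Frank), manager_id=4, lvl 0.
Iteration 1: join on id=4 -> Omar (id 4, manager_id=2, lvl 1).
Iteration 2: join on id=2 -> Walt (id 2, manager_id=1, lvl 2).
Iteration 3: join on id=1 -> Raj (id 1, manager_id=NULL, lvl 3).
Iteration 4: manager_id is NULL; no match; recursion stops.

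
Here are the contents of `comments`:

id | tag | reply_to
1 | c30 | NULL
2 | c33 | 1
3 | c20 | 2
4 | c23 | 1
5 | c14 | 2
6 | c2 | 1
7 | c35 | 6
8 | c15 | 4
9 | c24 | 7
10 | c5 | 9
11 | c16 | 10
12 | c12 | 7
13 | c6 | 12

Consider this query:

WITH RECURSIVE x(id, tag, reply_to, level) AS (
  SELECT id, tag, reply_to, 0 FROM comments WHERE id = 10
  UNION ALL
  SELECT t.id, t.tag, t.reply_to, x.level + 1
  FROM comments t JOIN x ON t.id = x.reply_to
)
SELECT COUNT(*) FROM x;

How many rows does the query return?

5

Base: id=10 (c5), reply_to=9, level 0.
Iteration 1: join on id=9 -> c24 (id 9, reply_to=7, level 1).
Iteration 2: join on id=7 -> c35 (id 7, reply_to=6, level 2).
Iteration 3: join on id=6 -> c2 (id 6, reply_to=1, level 3).
Iteration 4: join on id=1 -> c30 (id 1, reply_to=NULL, level 4).
Iteration 5: reply_to is NULL; no match; recursion stops.
Total rows emitted: 5.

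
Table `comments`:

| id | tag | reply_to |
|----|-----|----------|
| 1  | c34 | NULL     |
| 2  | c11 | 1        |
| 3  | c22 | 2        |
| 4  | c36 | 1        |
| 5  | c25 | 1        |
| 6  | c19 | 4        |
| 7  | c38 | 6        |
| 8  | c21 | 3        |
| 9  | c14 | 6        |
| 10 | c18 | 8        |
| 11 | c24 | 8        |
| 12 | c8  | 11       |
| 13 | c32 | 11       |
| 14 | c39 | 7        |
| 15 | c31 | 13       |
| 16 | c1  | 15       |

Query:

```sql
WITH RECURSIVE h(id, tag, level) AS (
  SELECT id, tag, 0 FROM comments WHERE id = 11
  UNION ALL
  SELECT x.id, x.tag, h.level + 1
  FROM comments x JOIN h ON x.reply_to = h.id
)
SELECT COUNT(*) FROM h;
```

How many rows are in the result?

5

Base: id=11 (c24) at level 0.
Iteration 1: rows with reply_to in {11} -> c8 (id 12, level 1), c32 (id 13, level 1).
Iteration 2: rows with reply_to in {12,13} -> c31 (id 15, level 2).
Iteration 3: rows with reply_to in {15} -> c1 (id 16, level 3).
Iteration 4: no rows with reply_to in {16}; recursion stops.
Total rows emitted: 5.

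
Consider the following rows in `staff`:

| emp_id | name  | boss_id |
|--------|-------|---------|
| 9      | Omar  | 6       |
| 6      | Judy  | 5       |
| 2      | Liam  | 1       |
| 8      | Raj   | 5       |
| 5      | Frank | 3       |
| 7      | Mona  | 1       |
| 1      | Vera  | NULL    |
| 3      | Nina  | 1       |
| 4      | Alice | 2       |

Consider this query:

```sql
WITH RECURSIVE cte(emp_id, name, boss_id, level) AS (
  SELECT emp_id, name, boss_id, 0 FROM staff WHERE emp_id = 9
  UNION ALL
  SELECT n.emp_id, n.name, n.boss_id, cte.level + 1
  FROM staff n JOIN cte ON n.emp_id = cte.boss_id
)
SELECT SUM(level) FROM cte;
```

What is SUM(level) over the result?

10

Base: emp_id=9 (Omar), boss_id=6, level 0.
Iteration 1: join on emp_id=6 -> Judy (id 6, boss_id=5, level 1).
Iteration 2: join on emp_id=5 -> Frank (id 5, boss_id=3, level 2).
Iteration 3: join on emp_id=3 -> Nina (id 3, boss_id=1, level 3).
Iteration 4: join on emp_id=1 -> Vera (id 1, boss_id=NULL, level 4).
Iteration 5: boss_id is NULL; no match; recursion stops.
SUM(level) = 0 + 1 + 2 + 3 + 4 = 10.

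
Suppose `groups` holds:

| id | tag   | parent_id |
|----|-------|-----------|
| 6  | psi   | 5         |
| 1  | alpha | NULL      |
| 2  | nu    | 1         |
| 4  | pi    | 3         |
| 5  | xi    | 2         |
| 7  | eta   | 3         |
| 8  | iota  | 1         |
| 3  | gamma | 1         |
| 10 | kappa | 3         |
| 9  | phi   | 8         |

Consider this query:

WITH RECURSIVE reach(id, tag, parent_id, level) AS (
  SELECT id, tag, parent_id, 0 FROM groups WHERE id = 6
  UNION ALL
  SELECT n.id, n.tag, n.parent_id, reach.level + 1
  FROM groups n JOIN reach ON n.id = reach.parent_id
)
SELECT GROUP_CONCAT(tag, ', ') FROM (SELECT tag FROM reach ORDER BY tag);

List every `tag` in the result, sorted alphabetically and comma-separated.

alpha, nu, psi, xi

Base: id=6 (psi), parent_id=5, level 0.
Iteration 1: join on id=5 -> xi (id 5, parent_id=2, level 1).
Iteration 2: join on id=2 -> nu (id 2, parent_id=1, level 2).
Iteration 3: join on id=1 -> alpha (id 1, parent_id=NULL, level 3).
Iteration 4: parent_id is NULL; no match; recursion stops.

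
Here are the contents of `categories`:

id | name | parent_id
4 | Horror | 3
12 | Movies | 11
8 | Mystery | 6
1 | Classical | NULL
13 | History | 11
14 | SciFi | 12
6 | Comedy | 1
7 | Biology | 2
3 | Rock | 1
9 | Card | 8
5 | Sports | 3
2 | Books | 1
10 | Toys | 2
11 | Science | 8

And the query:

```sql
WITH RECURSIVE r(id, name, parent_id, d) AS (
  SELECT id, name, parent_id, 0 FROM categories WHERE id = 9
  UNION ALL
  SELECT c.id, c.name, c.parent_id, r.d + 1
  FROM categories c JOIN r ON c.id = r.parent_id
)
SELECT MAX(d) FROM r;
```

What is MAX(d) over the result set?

Base: id=9 (Card), parent_id=8, d 0.
Iteration 1: join on id=8 -> Mystery (id 8, parent_id=6, d 1).
Iteration 2: join on id=6 -> Comedy (id 6, parent_id=1, d 2).
Iteration 3: join on id=1 -> Classical (id 1, parent_id=NULL, d 3).
Iteration 4: parent_id is NULL; no match; recursion stops.
d values: 0, 1, 2, 3; the maximum is 3.

3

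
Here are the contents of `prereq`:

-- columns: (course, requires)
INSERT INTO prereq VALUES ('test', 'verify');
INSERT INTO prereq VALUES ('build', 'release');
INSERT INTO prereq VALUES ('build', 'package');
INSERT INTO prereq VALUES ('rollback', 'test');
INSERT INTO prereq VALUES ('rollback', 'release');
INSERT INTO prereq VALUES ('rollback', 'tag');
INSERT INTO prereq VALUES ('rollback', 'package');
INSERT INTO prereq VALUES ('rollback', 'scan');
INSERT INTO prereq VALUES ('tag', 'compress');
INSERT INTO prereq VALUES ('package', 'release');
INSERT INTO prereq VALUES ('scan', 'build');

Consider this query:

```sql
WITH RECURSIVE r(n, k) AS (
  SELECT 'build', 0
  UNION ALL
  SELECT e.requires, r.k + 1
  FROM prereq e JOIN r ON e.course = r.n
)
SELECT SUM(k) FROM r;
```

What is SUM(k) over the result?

Base: (build, k=0).
Iteration 1: edges from {build} -> (package, k=1), (release, k=1).
Iteration 2: edges from {package,release} -> (release, k=2).
Iteration 3: no outgoing edges from {release}; recursion stops.
SUM(k) = 0 + 1 + 1 + 2 = 4.

4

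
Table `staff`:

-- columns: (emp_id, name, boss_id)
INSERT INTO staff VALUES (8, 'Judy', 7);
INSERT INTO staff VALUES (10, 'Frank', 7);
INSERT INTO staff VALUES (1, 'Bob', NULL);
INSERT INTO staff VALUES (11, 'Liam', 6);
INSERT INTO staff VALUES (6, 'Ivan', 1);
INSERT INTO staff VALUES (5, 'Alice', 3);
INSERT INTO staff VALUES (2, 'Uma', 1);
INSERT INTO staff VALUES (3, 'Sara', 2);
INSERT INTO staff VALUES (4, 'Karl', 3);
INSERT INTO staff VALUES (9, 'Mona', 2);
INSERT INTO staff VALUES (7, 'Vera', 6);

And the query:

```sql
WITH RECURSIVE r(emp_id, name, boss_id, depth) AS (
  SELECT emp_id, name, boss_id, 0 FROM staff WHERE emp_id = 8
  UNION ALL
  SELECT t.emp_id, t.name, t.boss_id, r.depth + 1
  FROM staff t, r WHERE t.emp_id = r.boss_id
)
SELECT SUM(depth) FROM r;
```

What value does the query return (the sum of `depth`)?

Base: emp_id=8 (Judy), boss_id=7, depth 0.
Iteration 1: join on emp_id=7 -> Vera (id 7, boss_id=6, depth 1).
Iteration 2: join on emp_id=6 -> Ivan (id 6, boss_id=1, depth 2).
Iteration 3: join on emp_id=1 -> Bob (id 1, boss_id=NULL, depth 3).
Iteration 4: boss_id is NULL; no match; recursion stops.
SUM(depth) = 0 + 1 + 2 + 3 = 6.

6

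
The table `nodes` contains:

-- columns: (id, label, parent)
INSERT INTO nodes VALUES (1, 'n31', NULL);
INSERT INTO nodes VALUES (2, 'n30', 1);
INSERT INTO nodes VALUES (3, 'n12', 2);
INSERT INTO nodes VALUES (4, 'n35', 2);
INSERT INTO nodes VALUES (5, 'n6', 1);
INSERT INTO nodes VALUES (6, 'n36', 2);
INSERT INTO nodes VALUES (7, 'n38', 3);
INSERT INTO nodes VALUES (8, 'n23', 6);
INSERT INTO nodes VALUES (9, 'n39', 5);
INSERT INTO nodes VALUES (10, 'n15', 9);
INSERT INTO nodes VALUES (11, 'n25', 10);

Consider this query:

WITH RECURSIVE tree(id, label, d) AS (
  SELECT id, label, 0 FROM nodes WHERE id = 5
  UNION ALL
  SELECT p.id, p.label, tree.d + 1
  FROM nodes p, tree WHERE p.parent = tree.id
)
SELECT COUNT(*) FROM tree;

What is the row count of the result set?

4

Base: id=5 (n6) at d 0.
Iteration 1: rows with parent in {5} -> n39 (id 9, d 1).
Iteration 2: rows with parent in {9} -> n15 (id 10, d 2).
Iteration 3: rows with parent in {10} -> n25 (id 11, d 3).
Iteration 4: no rows with parent in {11}; recursion stops.
Total rows emitted: 4.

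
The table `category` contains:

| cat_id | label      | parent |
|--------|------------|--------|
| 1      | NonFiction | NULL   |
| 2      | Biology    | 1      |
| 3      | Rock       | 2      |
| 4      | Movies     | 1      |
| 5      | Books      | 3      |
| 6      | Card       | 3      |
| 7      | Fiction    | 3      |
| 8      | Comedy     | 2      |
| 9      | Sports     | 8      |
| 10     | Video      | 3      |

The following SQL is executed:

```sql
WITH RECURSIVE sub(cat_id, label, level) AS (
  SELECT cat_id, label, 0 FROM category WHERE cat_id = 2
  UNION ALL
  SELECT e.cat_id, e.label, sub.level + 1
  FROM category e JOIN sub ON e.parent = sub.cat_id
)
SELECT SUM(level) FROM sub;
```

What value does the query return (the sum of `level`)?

12

Base: cat_id=2 (Biology) at level 0.
Iteration 1: rows with parent in {2} -> Rock (id 3, level 1), Comedy (id 8, level 1).
Iteration 2: rows with parent in {3,8} -> Books (id 5, level 2), Card (id 6, level 2), Fiction (id 7, level 2), Sports (id 9, level 2), Video (id 10, level 2).
Iteration 3: no rows with parent in {5,6,7,9,10}; recursion stops.
SUM(level) = 0 + 1 + 1 + 2 + 2 + 2 + 2 + 2 = 12.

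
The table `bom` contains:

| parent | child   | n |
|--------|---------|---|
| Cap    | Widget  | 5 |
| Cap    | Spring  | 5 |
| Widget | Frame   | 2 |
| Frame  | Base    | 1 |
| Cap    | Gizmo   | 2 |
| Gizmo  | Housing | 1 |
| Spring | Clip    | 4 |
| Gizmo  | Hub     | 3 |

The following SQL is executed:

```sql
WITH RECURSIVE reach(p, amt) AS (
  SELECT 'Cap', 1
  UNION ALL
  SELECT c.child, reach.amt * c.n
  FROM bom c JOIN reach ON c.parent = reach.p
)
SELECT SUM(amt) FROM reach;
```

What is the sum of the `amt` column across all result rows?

Base: (Cap, amt=1).
Iteration 1: components of {Cap} -> Gizmo = 1*2 = 2, Spring = 1*5 = 5, Widget = 1*5 = 5.
Iteration 2: components of {Gizmo,Spring,Widget} -> Clip = 5*4 = 20, Frame = 5*2 = 10, Housing = 2*1 = 2, Hub = 2*3 = 6.
Iteration 3: components of {Clip,Frame,Housing,Hub} -> Base = 10*1 = 10.
Iteration 4: no further components; recursion stops.
SUM(amt) = 1 + 5 + 5 + 2 + 10 + 20 + 2 + 6 + 10 = 61.

61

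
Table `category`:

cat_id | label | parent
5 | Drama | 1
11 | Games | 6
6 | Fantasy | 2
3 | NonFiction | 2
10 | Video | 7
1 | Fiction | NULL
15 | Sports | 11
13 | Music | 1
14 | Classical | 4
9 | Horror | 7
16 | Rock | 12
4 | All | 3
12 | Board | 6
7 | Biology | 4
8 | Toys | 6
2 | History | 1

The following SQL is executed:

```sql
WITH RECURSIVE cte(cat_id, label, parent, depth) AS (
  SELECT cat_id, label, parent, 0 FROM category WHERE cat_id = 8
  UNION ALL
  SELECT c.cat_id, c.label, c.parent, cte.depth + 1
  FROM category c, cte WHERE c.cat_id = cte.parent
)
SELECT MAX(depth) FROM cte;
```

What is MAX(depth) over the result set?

Base: cat_id=8 (Toys), parent=6, depth 0.
Iteration 1: join on cat_id=6 -> Fantasy (id 6, parent=2, depth 1).
Iteration 2: join on cat_id=2 -> History (id 2, parent=1, depth 2).
Iteration 3: join on cat_id=1 -> Fiction (id 1, parent=NULL, depth 3).
Iteration 4: parent is NULL; no match; recursion stops.
depth values: 0, 1, 2, 3; the maximum is 3.

3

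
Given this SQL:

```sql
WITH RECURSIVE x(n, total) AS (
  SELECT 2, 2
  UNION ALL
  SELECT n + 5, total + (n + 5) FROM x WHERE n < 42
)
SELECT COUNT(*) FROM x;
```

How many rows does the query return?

Base: n=2, total=2.
Iteration 1: 2 < 42 holds -> n = 2 + 5 = 7, total = 2 + 7 = 9.
Iteration 2: 7 < 42 holds -> n = 7 + 5 = 12, total = 9 + 12 = 21.
Iteration 3: 12 < 42 holds -> n = 12 + 5 = 17, total = 21 + 17 = 38.
Iteration 4: 17 < 42 holds -> n = 17 + 5 = 22, total = 38 + 22 = 60.
Iteration 5: 22 < 42 holds -> n = 22 + 5 = 27, total = 60 + 27 = 87.
Iteration 6: 27 < 42 holds -> n = 27 + 5 = 32, total = 87 + 32 = 119.
Iteration 7: 32 < 42 holds -> n = 32 + 5 = 37, total = 119 + 37 = 156.
Iteration 8: 37 < 42 holds -> n = 37 + 5 = 42, total = 156 + 42 = 198.
Iteration 9: 42 < 42 fails; recursion stops.
Total rows emitted: 9.

9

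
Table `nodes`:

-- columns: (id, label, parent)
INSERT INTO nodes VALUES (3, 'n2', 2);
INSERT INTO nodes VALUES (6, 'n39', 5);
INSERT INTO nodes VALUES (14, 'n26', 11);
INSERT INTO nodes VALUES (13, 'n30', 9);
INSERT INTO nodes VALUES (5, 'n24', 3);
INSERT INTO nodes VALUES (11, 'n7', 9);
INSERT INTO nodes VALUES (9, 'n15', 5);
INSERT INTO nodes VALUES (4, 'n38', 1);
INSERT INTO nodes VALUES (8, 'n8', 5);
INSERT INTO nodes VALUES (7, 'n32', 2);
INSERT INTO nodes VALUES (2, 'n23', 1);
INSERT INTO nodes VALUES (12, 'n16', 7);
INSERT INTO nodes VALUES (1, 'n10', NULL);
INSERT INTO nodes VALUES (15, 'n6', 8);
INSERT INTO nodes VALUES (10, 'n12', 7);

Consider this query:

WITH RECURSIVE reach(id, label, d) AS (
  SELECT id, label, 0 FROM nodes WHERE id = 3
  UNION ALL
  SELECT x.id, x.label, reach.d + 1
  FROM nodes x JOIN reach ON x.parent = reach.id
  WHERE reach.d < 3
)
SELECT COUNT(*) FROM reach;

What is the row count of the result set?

Base: id=3 (n2) at d 0.
Iteration 1: rows with parent in {3} -> n24 (id 5, d 1).
Iteration 2: rows with parent in {5} -> n39 (id 6, d 2), n8 (id 8, d 2), n15 (id 9, d 2).
Iteration 3: rows with parent in {6,8,9} -> n7 (id 11, d 3), n30 (id 13, d 3), n6 (id 15, d 3).
Iteration 4: d < 3 fails for all current rows; recursion stops.
Total rows emitted: 8.

8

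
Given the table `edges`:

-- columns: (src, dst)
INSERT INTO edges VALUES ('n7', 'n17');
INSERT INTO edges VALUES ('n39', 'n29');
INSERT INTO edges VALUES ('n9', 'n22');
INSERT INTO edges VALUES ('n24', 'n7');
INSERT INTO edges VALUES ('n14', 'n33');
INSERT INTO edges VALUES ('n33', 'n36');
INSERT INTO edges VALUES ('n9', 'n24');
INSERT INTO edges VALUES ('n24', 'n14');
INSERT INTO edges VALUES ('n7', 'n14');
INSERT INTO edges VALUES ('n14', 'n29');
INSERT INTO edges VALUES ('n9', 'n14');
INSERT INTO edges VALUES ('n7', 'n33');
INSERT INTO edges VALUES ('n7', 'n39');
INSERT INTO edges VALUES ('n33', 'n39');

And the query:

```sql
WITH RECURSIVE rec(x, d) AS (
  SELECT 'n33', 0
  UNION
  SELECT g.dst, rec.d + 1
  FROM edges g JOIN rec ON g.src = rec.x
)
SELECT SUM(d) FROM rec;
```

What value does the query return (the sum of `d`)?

Base: (n33, d=0).
Iteration 1: edges from {n33} -> (n36, d=1), (n39, d=1).
Iteration 2: edges from {n36,n39} -> (n29, d=2).
Iteration 3: no outgoing edges from {n29}; recursion stops.
SUM(d) = 0 + 1 + 1 + 2 = 4.

4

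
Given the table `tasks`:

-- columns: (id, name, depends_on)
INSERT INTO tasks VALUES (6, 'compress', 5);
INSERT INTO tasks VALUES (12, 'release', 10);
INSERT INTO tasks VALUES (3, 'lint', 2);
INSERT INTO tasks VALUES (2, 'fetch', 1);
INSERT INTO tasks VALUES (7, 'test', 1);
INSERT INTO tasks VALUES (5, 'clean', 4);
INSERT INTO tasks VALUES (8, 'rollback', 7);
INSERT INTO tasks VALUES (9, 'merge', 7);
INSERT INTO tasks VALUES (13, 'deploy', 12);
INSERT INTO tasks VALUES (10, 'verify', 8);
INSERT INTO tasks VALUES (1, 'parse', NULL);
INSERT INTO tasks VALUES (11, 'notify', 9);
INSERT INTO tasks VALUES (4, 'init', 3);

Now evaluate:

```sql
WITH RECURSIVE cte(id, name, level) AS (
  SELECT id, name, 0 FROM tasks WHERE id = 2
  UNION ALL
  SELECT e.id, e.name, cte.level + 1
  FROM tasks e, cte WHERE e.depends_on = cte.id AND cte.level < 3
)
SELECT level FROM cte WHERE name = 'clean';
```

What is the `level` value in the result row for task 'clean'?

Base: id=2 (fetch) at level 0.
Iteration 1: rows with depends_on in {2} -> lint (id 3, level 1).
Iteration 2: rows with depends_on in {3} -> init (id 4, level 2).
Iteration 3: rows with depends_on in {4} -> clean (id 5, level 3).
Iteration 4: level < 3 fails for all current rows; recursion stops.

3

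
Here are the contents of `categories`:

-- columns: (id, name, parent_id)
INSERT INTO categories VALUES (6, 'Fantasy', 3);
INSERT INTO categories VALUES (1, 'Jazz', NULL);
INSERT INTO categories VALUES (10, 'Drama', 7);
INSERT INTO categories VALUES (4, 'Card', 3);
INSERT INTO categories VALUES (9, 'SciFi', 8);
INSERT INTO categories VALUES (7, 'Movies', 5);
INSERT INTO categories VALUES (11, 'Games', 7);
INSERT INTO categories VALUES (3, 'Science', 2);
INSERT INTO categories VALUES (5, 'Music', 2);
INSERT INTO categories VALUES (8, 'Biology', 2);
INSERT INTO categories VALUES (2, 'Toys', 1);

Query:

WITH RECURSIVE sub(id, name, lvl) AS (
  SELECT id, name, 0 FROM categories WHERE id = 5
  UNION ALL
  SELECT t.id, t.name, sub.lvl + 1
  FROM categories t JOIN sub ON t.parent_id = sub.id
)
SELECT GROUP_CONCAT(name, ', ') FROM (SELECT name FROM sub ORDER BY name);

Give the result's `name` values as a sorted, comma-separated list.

Drama, Games, Movies, Music

Base: id=5 (Music) at lvl 0.
Iteration 1: rows with parent_id in {5} -> Movies (id 7, lvl 1).
Iteration 2: rows with parent_id in {7} -> Drama (id 10, lvl 2), Games (id 11, lvl 2).
Iteration 3: no rows with parent_id in {10,11}; recursion stops.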